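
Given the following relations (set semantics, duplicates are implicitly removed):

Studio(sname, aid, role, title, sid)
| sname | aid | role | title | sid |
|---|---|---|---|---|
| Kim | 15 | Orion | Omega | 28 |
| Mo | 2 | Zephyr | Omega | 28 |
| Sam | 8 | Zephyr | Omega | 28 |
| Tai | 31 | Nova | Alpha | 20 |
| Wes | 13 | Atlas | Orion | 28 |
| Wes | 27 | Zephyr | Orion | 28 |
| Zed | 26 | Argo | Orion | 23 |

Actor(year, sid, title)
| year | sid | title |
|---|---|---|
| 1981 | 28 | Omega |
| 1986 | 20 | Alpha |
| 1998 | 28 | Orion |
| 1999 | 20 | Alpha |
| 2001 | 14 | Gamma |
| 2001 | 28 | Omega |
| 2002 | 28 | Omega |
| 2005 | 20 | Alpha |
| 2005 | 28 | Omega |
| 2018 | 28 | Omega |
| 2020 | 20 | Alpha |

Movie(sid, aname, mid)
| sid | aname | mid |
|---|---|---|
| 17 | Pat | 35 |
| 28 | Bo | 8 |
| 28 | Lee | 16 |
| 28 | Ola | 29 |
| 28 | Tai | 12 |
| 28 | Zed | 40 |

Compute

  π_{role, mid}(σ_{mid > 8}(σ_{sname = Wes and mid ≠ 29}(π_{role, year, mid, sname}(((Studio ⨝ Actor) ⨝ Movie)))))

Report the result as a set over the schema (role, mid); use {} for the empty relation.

{(Atlas, 12), (Atlas, 16), (Atlas, 40), (Zephyr, 12), (Zephyr, 16), (Zephyr, 40)}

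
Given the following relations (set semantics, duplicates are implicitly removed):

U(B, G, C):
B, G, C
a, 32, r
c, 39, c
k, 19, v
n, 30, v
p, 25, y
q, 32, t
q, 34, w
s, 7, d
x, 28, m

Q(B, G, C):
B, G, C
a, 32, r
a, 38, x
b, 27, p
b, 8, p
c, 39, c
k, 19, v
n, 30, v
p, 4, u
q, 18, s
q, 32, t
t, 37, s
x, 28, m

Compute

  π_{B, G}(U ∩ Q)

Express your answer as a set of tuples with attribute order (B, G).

{(a, 32), (c, 39), (k, 19), (n, 30), (q, 32), (x, 28)}

Taking the intersection: {(a, 32, r), (c, 39, c), (k, 19, v), (n, 30, v), (q, 32, t), (x, 28, m)}
π_{B, G} gives {(a, 32), (c, 39), (k, 19), (n, 30), (q, 32), (x, 28)}.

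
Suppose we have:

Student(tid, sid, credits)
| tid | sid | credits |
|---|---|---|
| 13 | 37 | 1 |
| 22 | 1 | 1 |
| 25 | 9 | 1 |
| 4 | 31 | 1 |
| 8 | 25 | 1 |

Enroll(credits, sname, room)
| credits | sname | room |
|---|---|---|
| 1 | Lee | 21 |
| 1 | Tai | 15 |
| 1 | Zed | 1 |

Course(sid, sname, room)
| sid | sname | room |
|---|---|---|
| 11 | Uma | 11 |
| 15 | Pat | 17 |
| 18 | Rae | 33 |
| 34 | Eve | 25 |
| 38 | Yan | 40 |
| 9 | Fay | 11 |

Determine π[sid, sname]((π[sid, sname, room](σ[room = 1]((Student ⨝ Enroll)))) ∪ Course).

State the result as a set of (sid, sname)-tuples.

Joining Student and Enroll on credits yields {(13, 37, 1, Lee, 21), (13, 37, 1, Tai, 15), (13, 37, 1, Zed, 1), (22, 1, 1, Lee, 21), (22, 1, 1, Tai, 15), (22, 1, 1, Zed, 1), (25, 9, 1, Lee, 21), (25, 9, 1, Tai, 15), (25, 9, 1, Zed, 1), (4, 31, 1, Lee, 21), (4, 31, 1, Tai, 15), (4, 31, 1, Zed, 1), (8, 25, 1, Lee, 21), (8, 25, 1, Tai, 15), (8, 25, 1, Zed, 1)}.
Filtering on room = 1 leaves {(13, 37, 1, Zed, 1), (22, 1, 1, Zed, 1), (25, 9, 1, Zed, 1), (4, 31, 1, Zed, 1), (8, 25, 1, Zed, 1)}.
Keep only column(s) sid, sname, room: {(1, Zed, 1), (25, Zed, 1), (31, Zed, 1), (37, Zed, 1), (9, Zed, 1)}
Union: {(1, Zed, 1), (25, Zed, 1), (31, Zed, 1), (37, Zed, 1), (9, Zed, 1)} with {(11, Uma, 11), (15, Pat, 17), (18, Rae, 33), (34, Eve, 25), (38, Yan, 40), (9, Fay, 11)} → {(1, Zed, 1), (11, Uma, 11), (15, Pat, 17), (18, Rae, 33), (25, Zed, 1), (31, Zed, 1), (34, Eve, 25), (37, Zed, 1), (38, Yan, 40), (9, Fay, 11), (9, Zed, 1)}
Keep only column(s) sid, sname: {(1, Zed), (11, Uma), (15, Pat), (18, Rae), (25, Zed), (31, Zed), (34, Eve), (37, Zed), (38, Yan), (9, Fay), (9, Zed)}

{(1, Zed), (11, Uma), (15, Pat), (18, Rae), (25, Zed), (31, Zed), (34, Eve), (37, Zed), (38, Yan), (9, Fay), (9, Zed)}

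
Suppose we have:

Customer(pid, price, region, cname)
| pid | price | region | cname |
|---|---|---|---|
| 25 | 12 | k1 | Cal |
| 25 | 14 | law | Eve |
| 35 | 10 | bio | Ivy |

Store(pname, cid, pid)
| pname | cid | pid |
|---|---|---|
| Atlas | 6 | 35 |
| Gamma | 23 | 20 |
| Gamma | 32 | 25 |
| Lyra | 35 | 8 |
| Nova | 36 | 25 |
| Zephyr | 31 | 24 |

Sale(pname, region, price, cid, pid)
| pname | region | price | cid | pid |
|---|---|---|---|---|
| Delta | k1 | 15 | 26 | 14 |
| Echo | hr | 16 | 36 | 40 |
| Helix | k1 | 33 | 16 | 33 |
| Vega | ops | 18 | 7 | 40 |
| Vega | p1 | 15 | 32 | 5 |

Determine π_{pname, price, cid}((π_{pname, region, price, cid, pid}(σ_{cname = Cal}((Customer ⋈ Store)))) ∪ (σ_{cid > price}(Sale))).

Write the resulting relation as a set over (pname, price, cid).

Natural join on pid: {(25, 12, k1, Cal, Gamma, 32), (25, 12, k1, Cal, Nova, 36), (25, 14, law, Eve, Gamma, 32), (25, 14, law, Eve, Nova, 36), (35, 10, bio, Ivy, Atlas, 6)}
Selection cname = Cal: {(25, 12, k1, Cal, Gamma, 32), (25, 12, k1, Cal, Nova, 36)}
π_{pname, region, price, cid, pid} gives {(Gamma, k1, 12, 32, 25), (Nova, k1, 12, 36, 25)}.
Selection cid > price: {(Delta, k1, 15, 26, 14), (Echo, hr, 16, 36, 40), (Vega, p1, 15, 32, 5)}
Set union of the two operands is {(Delta, k1, 15, 26, 14), (Echo, hr, 16, 36, 40), (Gamma, k1, 12, 32, 25), (Nova, k1, 12, 36, 25), (Vega, p1, 15, 32, 5)}.
π_{pname, price, cid} gives {(Delta, 15, 26), (Echo, 16, 36), (Gamma, 12, 32), (Nova, 12, 36), (Vega, 15, 32)}.

{(Delta, 15, 26), (Echo, 16, 36), (Gamma, 12, 32), (Nova, 12, 36), (Vega, 15, 32)}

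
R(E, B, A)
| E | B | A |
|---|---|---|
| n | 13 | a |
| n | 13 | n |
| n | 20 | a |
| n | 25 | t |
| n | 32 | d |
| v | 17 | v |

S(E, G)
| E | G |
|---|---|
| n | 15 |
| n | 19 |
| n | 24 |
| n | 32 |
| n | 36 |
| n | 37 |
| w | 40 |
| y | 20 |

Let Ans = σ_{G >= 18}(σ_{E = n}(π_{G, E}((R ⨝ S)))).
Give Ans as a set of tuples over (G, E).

Joining R and S on E yields {(n, 13, a, 15), (n, 13, a, 19), (n, 13, a, 24), (n, 13, a, 32), (n, 13, a, 36), (n, 13, a, 37), (n, 13, n, 15), (n, 13, n, 19), (n, 13, n, 24), (n, 13, n, 32), (n, 13, n, 36), (n, 13, n, 37), (n, 20, a, 15), (n, 20, a, 19), (n, 20, a, 24), (n, 20, a, 32), (n, 20, a, 36), (n, 20, a, 37), (n, 25, t, 15), (n, 25, t, 19), (n, 25, t, 24), (n, 25, t, 32), (n, 25, t, 36), (n, 25, t, 37), (n, 32, d, 15), (n, 32, d, 19), (n, 32, d, 24), (n, 32, d, 32), (n, 32, d, 36), (n, 32, d, 37)}.
Keep only column(s) G, E (24 duplicate(s) eliminated): {(15, n), (19, n), (24, n), (32, n), (36, n), (37, n)}
Apply σ_{E = n}; surviving tuples: {(15, n), (19, n), (24, n), (32, n), (36, n), (37, n)}
Apply σ_{G >= 18}; surviving tuples: {(19, n), (24, n), (32, n), (36, n), (37, n)}

{(19, n), (24, n), (32, n), (36, n), (37, n)}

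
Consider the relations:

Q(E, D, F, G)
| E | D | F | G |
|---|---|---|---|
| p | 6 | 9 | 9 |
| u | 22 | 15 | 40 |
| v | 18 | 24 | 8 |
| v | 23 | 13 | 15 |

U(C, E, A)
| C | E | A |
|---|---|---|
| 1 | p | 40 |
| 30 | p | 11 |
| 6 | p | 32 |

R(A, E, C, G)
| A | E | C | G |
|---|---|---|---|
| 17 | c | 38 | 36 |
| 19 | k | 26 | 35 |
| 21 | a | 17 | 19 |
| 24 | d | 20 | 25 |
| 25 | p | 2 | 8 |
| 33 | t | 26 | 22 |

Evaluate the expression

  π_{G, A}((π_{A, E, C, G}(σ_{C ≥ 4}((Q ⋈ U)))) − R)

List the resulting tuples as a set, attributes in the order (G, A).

Q ⋈ U (natural join on E): {(p, 6, 9, 9, 1, 40), (p, 6, 9, 9, 30, 11), (p, 6, 9, 9, 6, 32)}
Apply σ_{C ≥ 4}; surviving tuples: {(p, 6, 9, 9, 30, 11), (p, 6, 9, 9, 6, 32)}
Keep only column(s) A, E, C, G: {(11, p, 30, 9), (32, p, 6, 9)}
Set difference of the two operands is {(11, p, 30, 9), (32, p, 6, 9)}.
Keep only column(s) G, A: {(9, 11), (9, 32)}

{(9, 11), (9, 32)}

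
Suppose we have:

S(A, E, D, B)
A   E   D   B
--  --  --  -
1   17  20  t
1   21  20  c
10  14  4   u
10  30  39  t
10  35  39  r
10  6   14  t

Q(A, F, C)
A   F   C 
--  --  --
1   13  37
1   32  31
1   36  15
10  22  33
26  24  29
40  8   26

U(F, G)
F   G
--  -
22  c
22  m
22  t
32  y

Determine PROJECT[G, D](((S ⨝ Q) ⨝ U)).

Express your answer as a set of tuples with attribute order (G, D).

{(c, 14), (c, 39), (c, 4), (m, 14), (m, 39), (m, 4), (t, 14), (t, 39), (t, 4), (y, 20)}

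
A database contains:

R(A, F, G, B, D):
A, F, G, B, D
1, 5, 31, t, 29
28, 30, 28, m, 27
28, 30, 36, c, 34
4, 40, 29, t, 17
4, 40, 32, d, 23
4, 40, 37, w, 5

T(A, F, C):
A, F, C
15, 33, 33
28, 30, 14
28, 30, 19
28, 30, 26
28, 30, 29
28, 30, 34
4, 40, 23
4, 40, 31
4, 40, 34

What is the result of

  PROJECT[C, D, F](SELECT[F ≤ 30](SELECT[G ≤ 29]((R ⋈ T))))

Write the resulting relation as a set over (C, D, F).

{(14, 27, 30), (19, 27, 30), (26, 27, 30), (29, 27, 30), (34, 27, 30)}

R ⋈ T (natural join on A, F): {(28, 30, 28, m, 27, 14), (28, 30, 28, m, 27, 19), (28, 30, 28, m, 27, 26), (28, 30, 28, m, 27, 29), (28, 30, 28, m, 27, 34), (28, 30, 36, c, 34, 14), (28, 30, 36, c, 34, 19), (28, 30, 36, c, 34, 26), (28, 30, 36, c, 34, 29), (28, 30, 36, c, 34, 34), (4, 40, 29, t, 17, 23), (4, 40, 29, t, 17, 31), (4, 40, 29, t, 17, 34), (4, 40, 32, d, 23, 23), (4, 40, 32, d, 23, 31), (4, 40, 32, d, 23, 34), (4, 40, 37, w, 5, 23), (4, 40, 37, w, 5, 31), (4, 40, 37, w, 5, 34)}
Selection G ≤ 29: {(28, 30, 28, m, 27, 14), (28, 30, 28, m, 27, 19), (28, 30, 28, m, 27, 26), (28, 30, 28, m, 27, 29), (28, 30, 28, m, 27, 34), (4, 40, 29, t, 17, 23), (4, 40, 29, t, 17, 31), (4, 40, 29, t, 17, 34)}
Selection F ≤ 30: {(28, 30, 28, m, 27, 14), (28, 30, 28, m, 27, 19), (28, 30, 28, m, 27, 26), (28, 30, 28, m, 27, 29), (28, 30, 28, m, 27, 34)}
Keep only column(s) C, D, F: {(14, 27, 30), (19, 27, 30), (26, 27, 30), (29, 27, 30), (34, 27, 30)}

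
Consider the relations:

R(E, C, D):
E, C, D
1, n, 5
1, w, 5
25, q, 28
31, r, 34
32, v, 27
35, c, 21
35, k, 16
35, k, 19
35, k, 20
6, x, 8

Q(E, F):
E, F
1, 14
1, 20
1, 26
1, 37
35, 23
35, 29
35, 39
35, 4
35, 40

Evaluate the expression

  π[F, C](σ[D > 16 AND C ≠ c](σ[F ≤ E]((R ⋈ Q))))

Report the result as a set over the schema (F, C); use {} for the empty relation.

{(23, k), (29, k), (4, k)}

Natural join on E: {(1, n, 5, 14), (1, n, 5, 20), (1, n, 5, 26), (1, n, 5, 37), (1, w, 5, 14), (1, w, 5, 20), (1, w, 5, 26), (1, w, 5, 37), (35, c, 21, 23), (35, c, 21, 29), (35, c, 21, 39), (35, c, 21, 4), (35, c, 21, 40), (35, k, 16, 23), (35, k, 16, 29), (35, k, 16, 39), (35, k, 16, 4), (35, k, 16, 40), (35, k, 19, 23), (35, k, 19, 29), (35, k, 19, 39), (35, k, 19, 4), (35, k, 19, 40), (35, k, 20, 23), (35, k, 20, 29), (35, k, 20, 39), (35, k, 20, 4), (35, k, 20, 40)}
Apply σ_{F ≤ E}; surviving tuples: {(35, c, 21, 23), (35, c, 21, 29), (35, c, 21, 4), (35, k, 16, 23), (35, k, 16, 29), (35, k, 16, 4), (35, k, 19, 23), (35, k, 19, 29), (35, k, 19, 4), (35, k, 20, 23), (35, k, 20, 29), (35, k, 20, 4)}
Apply σ_{D > 16 AND C ≠ c}; surviving tuples: {(35, k, 19, 23), (35, k, 19, 29), (35, k, 19, 4), (35, k, 20, 23), (35, k, 20, 29), (35, k, 20, 4)}
π_{F, C} gives {(23, k), (29, k), (4, k)} (3 duplicate(s) eliminated).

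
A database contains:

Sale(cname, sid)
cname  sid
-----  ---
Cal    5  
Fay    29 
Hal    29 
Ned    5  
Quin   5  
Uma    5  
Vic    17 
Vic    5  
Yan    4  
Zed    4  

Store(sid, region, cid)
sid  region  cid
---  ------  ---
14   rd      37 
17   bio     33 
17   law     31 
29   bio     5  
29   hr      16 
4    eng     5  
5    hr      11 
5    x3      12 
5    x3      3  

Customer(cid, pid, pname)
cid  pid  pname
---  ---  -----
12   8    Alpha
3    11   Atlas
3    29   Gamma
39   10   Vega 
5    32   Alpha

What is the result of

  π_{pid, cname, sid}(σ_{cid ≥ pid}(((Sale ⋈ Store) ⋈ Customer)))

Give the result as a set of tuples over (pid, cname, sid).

Natural join on sid: {(Cal, 5, hr, 11), (Cal, 5, x3, 12), (Cal, 5, x3, 3), (Fay, 29, bio, 5), (Fay, 29, hr, 16), (Hal, 29, bio, 5), (Hal, 29, hr, 16), (Ned, 5, hr, 11), (Ned, 5, x3, 12), (Ned, 5, x3, 3), (Quin, 5, hr, 11), (Quin, 5, x3, 12), (Quin, 5, x3, 3), (Uma, 5, hr, 11), (Uma, 5, x3, 12), (Uma, 5, x3, 3), (Vic, 17, bio, 33), (Vic, 17, law, 31), (Vic, 5, hr, 11), (Vic, 5, x3, 12), (Vic, 5, x3, 3), (Yan, 4, eng, 5), (Zed, 4, eng, 5)}
Natural join on cid: {(Cal, 5, x3, 12, 8, Alpha), (Cal, 5, x3, 3, 11, Atlas), (Cal, 5, x3, 3, 29, Gamma), (Fay, 29, bio, 5, 32, Alpha), (Hal, 29, bio, 5, 32, Alpha), (Ned, 5, x3, 12, 8, Alpha), (Ned, 5, x3, 3, 11, Atlas), (Ned, 5, x3, 3, 29, Gamma), (Quin, 5, x3, 12, 8, Alpha), (Quin, 5, x3, 3, 11, Atlas), (Quin, 5, x3, 3, 29, Gamma), (Uma, 5, x3, 12, 8, Alpha), (Uma, 5, x3, 3, 11, Atlas), (Uma, 5, x3, 3, 29, Gamma), (Vic, 5, x3, 12, 8, Alpha), (Vic, 5, x3, 3, 11, Atlas), (Vic, 5, x3, 3, 29, Gamma), (Yan, 4, eng, 5, 32, Alpha), (Zed, 4, eng, 5, 32, Alpha)}
σ[cid ≥ pid]: keep tuples satisfying cid ≥ pid → {(Cal, 5, x3, 12, 8, Alpha), (Ned, 5, x3, 12, 8, Alpha), (Quin, 5, x3, 12, 8, Alpha), (Uma, 5, x3, 12, 8, Alpha), (Vic, 5, x3, 12, 8, Alpha)}
Keep only column(s) pid, cname, sid: {(8, Cal, 5), (8, Ned, 5), (8, Quin, 5), (8, Uma, 5), (8, Vic, 5)}

{(8, Cal, 5), (8, Ned, 5), (8, Quin, 5), (8, Uma, 5), (8, Vic, 5)}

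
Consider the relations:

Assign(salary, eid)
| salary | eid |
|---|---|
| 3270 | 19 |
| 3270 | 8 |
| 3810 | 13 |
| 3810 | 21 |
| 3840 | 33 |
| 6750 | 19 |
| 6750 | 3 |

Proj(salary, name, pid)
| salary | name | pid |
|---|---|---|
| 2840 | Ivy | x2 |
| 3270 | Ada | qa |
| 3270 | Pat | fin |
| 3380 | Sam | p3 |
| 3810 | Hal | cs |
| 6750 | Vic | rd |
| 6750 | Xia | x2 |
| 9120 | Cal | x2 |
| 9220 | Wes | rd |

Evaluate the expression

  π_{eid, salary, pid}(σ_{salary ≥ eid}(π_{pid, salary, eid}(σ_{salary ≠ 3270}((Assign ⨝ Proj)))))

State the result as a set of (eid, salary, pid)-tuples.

{(13, 3810, cs), (19, 6750, rd), (19, 6750, x2), (21, 3810, cs), (3, 6750, rd), (3, 6750, x2)}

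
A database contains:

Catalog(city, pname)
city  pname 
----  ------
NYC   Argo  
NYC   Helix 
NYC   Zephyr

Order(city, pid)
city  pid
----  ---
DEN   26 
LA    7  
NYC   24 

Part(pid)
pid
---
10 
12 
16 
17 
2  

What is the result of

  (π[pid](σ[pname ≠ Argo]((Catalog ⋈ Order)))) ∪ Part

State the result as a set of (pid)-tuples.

{10, 12, 16, 17, 2, 24}

Catalog ⋈ Order (natural join on city): {(NYC, Argo, 24), (NYC, Helix, 24), (NYC, Zephyr, 24)}
Filtering on pname ≠ Argo leaves {(NYC, Helix, 24), (NYC, Zephyr, 24)}.
Keep only column(s) pid (1 duplicate(s) eliminated): {24}
Taking the union: {10, 12, 16, 17, 2, 24}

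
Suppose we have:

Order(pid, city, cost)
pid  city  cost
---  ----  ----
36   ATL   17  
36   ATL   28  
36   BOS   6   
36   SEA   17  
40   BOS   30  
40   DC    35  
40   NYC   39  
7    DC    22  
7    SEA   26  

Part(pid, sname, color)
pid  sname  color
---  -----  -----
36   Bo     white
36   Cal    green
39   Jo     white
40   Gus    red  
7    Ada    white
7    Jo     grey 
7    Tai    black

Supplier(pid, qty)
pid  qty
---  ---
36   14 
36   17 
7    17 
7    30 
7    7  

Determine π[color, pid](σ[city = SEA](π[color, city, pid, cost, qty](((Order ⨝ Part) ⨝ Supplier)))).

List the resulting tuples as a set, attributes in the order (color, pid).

{(black, 7), (green, 36), (grey, 7), (white, 36), (white, 7)}

Natural join on pid: {(36, ATL, 17, Bo, white), (36, ATL, 17, Cal, green), (36, ATL, 28, Bo, white), (36, ATL, 28, Cal, green), (36, BOS, 6, Bo, white), (36, BOS, 6, Cal, green), (36, SEA, 17, Bo, white), (36, SEA, 17, Cal, green), (40, BOS, 30, Gus, red), (40, DC, 35, Gus, red), (40, NYC, 39, Gus, red), (7, DC, 22, Ada, white), (7, DC, 22, Jo, grey), (7, DC, 22, Tai, black), (7, SEA, 26, Ada, white), (7, SEA, 26, Jo, grey), (7, SEA, 26, Tai, black)}
Natural join on pid: {(36, ATL, 17, Bo, white, 14), (36, ATL, 17, Bo, white, 17), (36, ATL, 17, Cal, green, 14), (36, ATL, 17, Cal, green, 17), (36, ATL, 28, Bo, white, 14), (36, ATL, 28, Bo, white, 17), (36, ATL, 28, Cal, green, 14), (36, ATL, 28, Cal, green, 17), (36, BOS, 6, Bo, white, 14), (36, BOS, 6, Bo, white, 17), (36, BOS, 6, Cal, green, 14), (36, BOS, 6, Cal, green, 17), (36, SEA, 17, Bo, white, 14), (36, SEA, 17, Bo, white, 17), (36, SEA, 17, Cal, green, 14), (36, SEA, 17, Cal, green, 17), (7, DC, 22, Ada, white, 17), (7, DC, 22, Ada, white, 30), (7, DC, 22, Ada, white, 7), (7, DC, 22, Jo, grey, 17), (7, DC, 22, Jo, grey, 30), (7, DC, 22, Jo, grey, 7), (7, DC, 22, Tai, black, 17), (7, DC, 22, Tai, black, 30), (7, DC, 22, Tai, black, 7), (7, SEA, 26, Ada, white, 17), (7, SEA, 26, Ada, white, 30), (7, SEA, 26, Ada, white, 7), (7, SEA, 26, Jo, grey, 17), (7, SEA, 26, Jo, grey, 30), (7, SEA, 26, Jo, grey, 7), (7, SEA, 26, Tai, black, 17), (7, SEA, 26, Tai, black, 30), (7, SEA, 26, Tai, black, 7)}
π_{color, city, pid, cost, qty} gives {(black, DC, 7, 22, 17), (black, DC, 7, 22, 30), (black, DC, 7, 22, 7), (black, SEA, 7, 26, 17), (black, SEA, 7, 26, 30), (black, SEA, 7, 26, 7), (green, ATL, 36, 17, 14), (green, ATL, 36, 17, 17), (green, ATL, 36, 28, 14), (green, ATL, 36, 28, 17), (green, BOS, 36, 6, 14), (green, BOS, 36, 6, 17), (green, SEA, 36, 17, 14), (green, SEA, 36, 17, 17), (grey, DC, 7, 22, 17), (grey, DC, 7, 22, 30), (grey, DC, 7, 22, 7), (grey, SEA, 7, 26, 17), (grey, SEA, 7, 26, 30), (grey, SEA, 7, 26, 7), (white, ATL, 36, 17, 14), (white, ATL, 36, 17, 17), (white, ATL, 36, 28, 14), (white, ATL, 36, 28, 17), (white, BOS, 36, 6, 14), (white, BOS, 36, 6, 17), (white, DC, 7, 22, 17), (white, DC, 7, 22, 30), (white, DC, 7, 22, 7), (white, SEA, 36, 17, 14), (white, SEA, 36, 17, 17), (white, SEA, 7, 26, 17), (white, SEA, 7, 26, 30), (white, SEA, 7, 26, 7)}.
Apply σ_{city = SEA}; surviving tuples: {(black, SEA, 7, 26, 17), (black, SEA, 7, 26, 30), (black, SEA, 7, 26, 7), (green, SEA, 36, 17, 14), (green, SEA, 36, 17, 17), (grey, SEA, 7, 26, 17), (grey, SEA, 7, 26, 30), (grey, SEA, 7, 26, 7), (white, SEA, 36, 17, 14), (white, SEA, 36, 17, 17), (white, SEA, 7, 26, 17), (white, SEA, 7, 26, 30), (white, SEA, 7, 26, 7)}
π_{color, pid} gives {(black, 7), (green, 36), (grey, 7), (white, 36), (white, 7)} (8 duplicate(s) eliminated).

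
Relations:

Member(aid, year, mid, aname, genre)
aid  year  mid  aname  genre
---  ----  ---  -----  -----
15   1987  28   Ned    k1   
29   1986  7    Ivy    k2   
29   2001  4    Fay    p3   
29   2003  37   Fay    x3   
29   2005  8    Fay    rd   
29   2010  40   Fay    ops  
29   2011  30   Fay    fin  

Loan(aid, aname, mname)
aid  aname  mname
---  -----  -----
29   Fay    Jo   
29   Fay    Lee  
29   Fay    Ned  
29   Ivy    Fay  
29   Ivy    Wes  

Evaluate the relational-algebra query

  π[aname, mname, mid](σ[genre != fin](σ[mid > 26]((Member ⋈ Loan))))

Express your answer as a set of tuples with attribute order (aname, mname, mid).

Member ⋈ Loan (natural join on aid, aname): {(29, 1986, 7, Ivy, k2, Fay), (29, 1986, 7, Ivy, k2, Wes), (29, 2001, 4, Fay, p3, Jo), (29, 2001, 4, Fay, p3, Lee), (29, 2001, 4, Fay, p3, Ned), (29, 2003, 37, Fay, x3, Jo), (29, 2003, 37, Fay, x3, Lee), (29, 2003, 37, Fay, x3, Ned), (29, 2005, 8, Fay, rd, Jo), (29, 2005, 8, Fay, rd, Lee), (29, 2005, 8, Fay, rd, Ned), (29, 2010, 40, Fay, ops, Jo), (29, 2010, 40, Fay, ops, Lee), (29, 2010, 40, Fay, ops, Ned), (29, 2011, 30, Fay, fin, Jo), (29, 2011, 30, Fay, fin, Lee), (29, 2011, 30, Fay, fin, Ned)}
σ[mid > 26]: keep tuples satisfying mid > 26 → {(29, 2003, 37, Fay, x3, Jo), (29, 2003, 37, Fay, x3, Lee), (29, 2003, 37, Fay, x3, Ned), (29, 2010, 40, Fay, ops, Jo), (29, 2010, 40, Fay, ops, Lee), (29, 2010, 40, Fay, ops, Ned), (29, 2011, 30, Fay, fin, Jo), (29, 2011, 30, Fay, fin, Lee), (29, 2011, 30, Fay, fin, Ned)}
σ[genre != fin]: keep tuples satisfying genre != fin → {(29, 2003, 37, Fay, x3, Jo), (29, 2003, 37, Fay, x3, Lee), (29, 2003, 37, Fay, x3, Ned), (29, 2010, 40, Fay, ops, Jo), (29, 2010, 40, Fay, ops, Lee), (29, 2010, 40, Fay, ops, Ned)}
Projecting to aname, mname, mid: {(Fay, Jo, 37), (Fay, Jo, 40), (Fay, Lee, 37), (Fay, Lee, 40), (Fay, Ned, 37), (Fay, Ned, 40)}

{(Fay, Jo, 37), (Fay, Jo, 40), (Fay, Lee, 37), (Fay, Lee, 40), (Fay, Ned, 37), (Fay, Ned, 40)}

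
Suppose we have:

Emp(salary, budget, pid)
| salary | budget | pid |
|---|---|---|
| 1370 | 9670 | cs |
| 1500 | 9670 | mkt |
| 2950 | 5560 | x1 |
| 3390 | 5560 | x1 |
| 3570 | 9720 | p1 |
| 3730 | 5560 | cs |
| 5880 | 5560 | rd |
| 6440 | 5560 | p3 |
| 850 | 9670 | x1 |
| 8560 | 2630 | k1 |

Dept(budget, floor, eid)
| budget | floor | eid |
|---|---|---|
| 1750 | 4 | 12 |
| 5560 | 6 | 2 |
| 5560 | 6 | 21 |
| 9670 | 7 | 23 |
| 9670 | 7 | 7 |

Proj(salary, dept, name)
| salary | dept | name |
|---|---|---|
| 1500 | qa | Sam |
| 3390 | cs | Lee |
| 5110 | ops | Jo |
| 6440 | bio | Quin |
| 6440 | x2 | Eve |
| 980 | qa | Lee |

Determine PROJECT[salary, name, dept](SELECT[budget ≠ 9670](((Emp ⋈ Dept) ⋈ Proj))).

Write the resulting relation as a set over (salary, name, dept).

Joining Emp and Dept on budget yields {(1370, 9670, cs, 7, 23), (1370, 9670, cs, 7, 7), (1500, 9670, mkt, 7, 23), (1500, 9670, mkt, 7, 7), (2950, 5560, x1, 6, 2), (2950, 5560, x1, 6, 21), (3390, 5560, x1, 6, 2), (3390, 5560, x1, 6, 21), (3730, 5560, cs, 6, 2), (3730, 5560, cs, 6, 21), (5880, 5560, rd, 6, 2), (5880, 5560, rd, 6, 21), (6440, 5560, p3, 6, 2), (6440, 5560, p3, 6, 21), (850, 9670, x1, 7, 23), (850, 9670, x1, 7, 7)}.
Joining (Emp ⋈ Dept) and Proj on salary yields {(1500, 9670, mkt, 7, 23, qa, Sam), (1500, 9670, mkt, 7, 7, qa, Sam), (3390, 5560, x1, 6, 2, cs, Lee), (3390, 5560, x1, 6, 21, cs, Lee), (6440, 5560, p3, 6, 2, bio, Quin), (6440, 5560, p3, 6, 2, x2, Eve), (6440, 5560, p3, 6, 21, bio, Quin), (6440, 5560, p3, 6, 21, x2, Eve)}.
Selection budget ≠ 9670: {(3390, 5560, x1, 6, 2, cs, Lee), (3390, 5560, x1, 6, 21, cs, Lee), (6440, 5560, p3, 6, 2, bio, Quin), (6440, 5560, p3, 6, 2, x2, Eve), (6440, 5560, p3, 6, 21, bio, Quin), (6440, 5560, p3, 6, 21, x2, Eve)}
π_{salary, name, dept} gives {(3390, Lee, cs), (6440, Eve, x2), (6440, Quin, bio)} (3 duplicate(s) eliminated).

{(3390, Lee, cs), (6440, Eve, x2), (6440, Quin, bio)}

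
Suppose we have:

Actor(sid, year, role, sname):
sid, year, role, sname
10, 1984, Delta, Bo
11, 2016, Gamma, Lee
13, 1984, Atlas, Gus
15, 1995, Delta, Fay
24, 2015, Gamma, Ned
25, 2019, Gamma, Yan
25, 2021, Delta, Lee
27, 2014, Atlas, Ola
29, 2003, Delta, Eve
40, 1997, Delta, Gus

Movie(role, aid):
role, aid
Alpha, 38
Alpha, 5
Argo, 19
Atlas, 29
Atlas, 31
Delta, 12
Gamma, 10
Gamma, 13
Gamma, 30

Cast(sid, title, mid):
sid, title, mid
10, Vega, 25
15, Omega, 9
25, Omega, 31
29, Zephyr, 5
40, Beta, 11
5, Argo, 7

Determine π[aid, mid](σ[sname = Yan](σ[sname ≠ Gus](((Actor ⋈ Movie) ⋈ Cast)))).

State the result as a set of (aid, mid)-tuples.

Actor ⋈ Movie (natural join on role): {(10, 1984, Delta, Bo, 12), (11, 2016, Gamma, Lee, 10), (11, 2016, Gamma, Lee, 13), (11, 2016, Gamma, Lee, 30), (13, 1984, Atlas, Gus, 29), (13, 1984, Atlas, Gus, 31), (15, 1995, Delta, Fay, 12), (24, 2015, Gamma, Ned, 10), (24, 2015, Gamma, Ned, 13), (24, 2015, Gamma, Ned, 30), (25, 2019, Gamma, Yan, 10), (25, 2019, Gamma, Yan, 13), (25, 2019, Gamma, Yan, 30), (25, 2021, Delta, Lee, 12), (27, 2014, Atlas, Ola, 29), (27, 2014, Atlas, Ola, 31), (29, 2003, Delta, Eve, 12), (40, 1997, Delta, Gus, 12)}
(Actor ⋈ Movie) ⋈ Cast (natural join on sid): {(10, 1984, Delta, Bo, 12, Vega, 25), (15, 1995, Delta, Fay, 12, Omega, 9), (25, 2019, Gamma, Yan, 10, Omega, 31), (25, 2019, Gamma, Yan, 13, Omega, 31), (25, 2019, Gamma, Yan, 30, Omega, 31), (25, 2021, Delta, Lee, 12, Omega, 31), (29, 2003, Delta, Eve, 12, Zephyr, 5), (40, 1997, Delta, Gus, 12, Beta, 11)}
Filtering on sname ≠ Gus leaves {(10, 1984, Delta, Bo, 12, Vega, 25), (15, 1995, Delta, Fay, 12, Omega, 9), (25, 2019, Gamma, Yan, 10, Omega, 31), (25, 2019, Gamma, Yan, 13, Omega, 31), (25, 2019, Gamma, Yan, 30, Omega, 31), (25, 2021, Delta, Lee, 12, Omega, 31), (29, 2003, Delta, Eve, 12, Zephyr, 5)}.
Filtering on sname = Yan leaves {(25, 2019, Gamma, Yan, 10, Omega, 31), (25, 2019, Gamma, Yan, 13, Omega, 31), (25, 2019, Gamma, Yan, 30, Omega, 31)}.
π_{aid, mid} gives {(10, 31), (13, 31), (30, 31)}.

{(10, 31), (13, 31), (30, 31)}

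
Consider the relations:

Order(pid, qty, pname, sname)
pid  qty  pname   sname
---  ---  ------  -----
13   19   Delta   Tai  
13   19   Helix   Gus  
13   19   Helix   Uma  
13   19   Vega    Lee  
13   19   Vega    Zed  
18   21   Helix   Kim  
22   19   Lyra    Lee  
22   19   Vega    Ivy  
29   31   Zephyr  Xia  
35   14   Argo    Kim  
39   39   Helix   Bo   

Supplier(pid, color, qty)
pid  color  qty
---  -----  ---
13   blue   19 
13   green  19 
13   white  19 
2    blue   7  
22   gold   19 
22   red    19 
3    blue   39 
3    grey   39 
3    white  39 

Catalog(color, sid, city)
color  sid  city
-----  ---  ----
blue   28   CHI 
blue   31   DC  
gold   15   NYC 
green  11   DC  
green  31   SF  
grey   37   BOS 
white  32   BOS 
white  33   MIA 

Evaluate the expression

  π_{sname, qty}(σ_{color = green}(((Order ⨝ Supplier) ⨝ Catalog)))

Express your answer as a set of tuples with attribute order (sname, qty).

{(Gus, 19), (Lee, 19), (Tai, 19), (Uma, 19), (Zed, 19)}

Order ⋈ Supplier (natural join on pid, qty): {(13, 19, Delta, Tai, blue), (13, 19, Delta, Tai, green), (13, 19, Delta, Tai, white), (13, 19, Helix, Gus, blue), (13, 19, Helix, Gus, green), (13, 19, Helix, Gus, white), (13, 19, Helix, Uma, blue), (13, 19, Helix, Uma, green), (13, 19, Helix, Uma, white), (13, 19, Vega, Lee, blue), (13, 19, Vega, Lee, green), (13, 19, Vega, Lee, white), (13, 19, Vega, Zed, blue), (13, 19, Vega, Zed, green), (13, 19, Vega, Zed, white), (22, 19, Lyra, Lee, gold), (22, 19, Lyra, Lee, red), (22, 19, Vega, Ivy, gold), (22, 19, Vega, Ivy, red)}
(Order ⨝ Supplier) ⋈ Catalog (natural join on color): {(13, 19, Delta, Tai, blue, 28, CHI), (13, 19, Delta, Tai, blue, 31, DC), (13, 19, Delta, Tai, green, 11, DC), (13, 19, Delta, Tai, green, 31, SF), (13, 19, Delta, Tai, white, 32, BOS), (13, 19, Delta, Tai, white, 33, MIA), (13, 19, Helix, Gus, blue, 28, CHI), (13, 19, Helix, Gus, blue, 31, DC), (13, 19, Helix, Gus, green, 11, DC), (13, 19, Helix, Gus, green, 31, SF), (13, 19, Helix, Gus, white, 32, BOS), (13, 19, Helix, Gus, white, 33, MIA), (13, 19, Helix, Uma, blue, 28, CHI), (13, 19, Helix, Uma, blue, 31, DC), (13, 19, Helix, Uma, green, 11, DC), (13, 19, Helix, Uma, green, 31, SF), (13, 19, Helix, Uma, white, 32, BOS), (13, 19, Helix, Uma, white, 33, MIA), (13, 19, Vega, Lee, blue, 28, CHI), (13, 19, Vega, Lee, blue, 31, DC), (13, 19, Vega, Lee, green, 11, DC), (13, 19, Vega, Lee, green, 31, SF), (13, 19, Vega, Lee, white, 32, BOS), (13, 19, Vega, Lee, white, 33, MIA), (13, 19, Vega, Zed, blue, 28, CHI), (13, 19, Vega, Zed, blue, 31, DC), (13, 19, Vega, Zed, green, 11, DC), (13, 19, Vega, Zed, green, 31, SF), (13, 19, Vega, Zed, white, 32, BOS), (13, 19, Vega, Zed, white, 33, MIA), (22, 19, Lyra, Lee, gold, 15, NYC), (22, 19, Vega, Ivy, gold, 15, NYC)}
σ[color = green]: keep tuples satisfying color = green → {(13, 19, Delta, Tai, green, 11, DC), (13, 19, Delta, Tai, green, 31, SF), (13, 19, Helix, Gus, green, 11, DC), (13, 19, Helix, Gus, green, 31, SF), (13, 19, Helix, Uma, green, 11, DC), (13, 19, Helix, Uma, green, 31, SF), (13, 19, Vega, Lee, green, 11, DC), (13, 19, Vega, Lee, green, 31, SF), (13, 19, Vega, Zed, green, 11, DC), (13, 19, Vega, Zed, green, 31, SF)}
Keep only column(s) sname, qty (5 duplicate(s) eliminated): {(Gus, 19), (Lee, 19), (Tai, 19), (Uma, 19), (Zed, 19)}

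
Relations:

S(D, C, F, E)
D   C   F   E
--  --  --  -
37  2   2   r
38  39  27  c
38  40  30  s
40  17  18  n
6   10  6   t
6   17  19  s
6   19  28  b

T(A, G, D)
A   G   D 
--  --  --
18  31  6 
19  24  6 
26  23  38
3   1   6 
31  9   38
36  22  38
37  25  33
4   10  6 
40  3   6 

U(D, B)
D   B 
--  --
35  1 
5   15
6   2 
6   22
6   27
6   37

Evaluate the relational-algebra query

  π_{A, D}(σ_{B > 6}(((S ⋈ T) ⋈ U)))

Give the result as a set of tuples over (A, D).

{(18, 6), (19, 6), (3, 6), (4, 6), (40, 6)}

Natural join on D: {(38, 39, 27, c, 26, 23), (38, 39, 27, c, 31, 9), (38, 39, 27, c, 36, 22), (38, 40, 30, s, 26, 23), (38, 40, 30, s, 31, 9), (38, 40, 30, s, 36, 22), (6, 10, 6, t, 18, 31), (6, 10, 6, t, 19, 24), (6, 10, 6, t, 3, 1), (6, 10, 6, t, 4, 10), (6, 10, 6, t, 40, 3), (6, 17, 19, s, 18, 31), (6, 17, 19, s, 19, 24), (6, 17, 19, s, 3, 1), (6, 17, 19, s, 4, 10), (6, 17, 19, s, 40, 3), (6, 19, 28, b, 18, 31), (6, 19, 28, b, 19, 24), (6, 19, 28, b, 3, 1), (6, 19, 28, b, 4, 10), (6, 19, 28, b, 40, 3)}
Natural join on D: {(6, 10, 6, t, 18, 31, 2), (6, 10, 6, t, 18, 31, 22), (6, 10, 6, t, 18, 31, 27), (6, 10, 6, t, 18, 31, 37), (6, 10, 6, t, 19, 24, 2), (6, 10, 6, t, 19, 24, 22), (6, 10, 6, t, 19, 24, 27), (6, 10, 6, t, 19, 24, 37), (6, 10, 6, t, 3, 1, 2), (6, 10, 6, t, 3, 1, 22), (6, 10, 6, t, 3, 1, 27), (6, 10, 6, t, 3, 1, 37), (6, 10, 6, t, 4, 10, 2), (6, 10, 6, t, 4, 10, 22), (6, 10, 6, t, 4, 10, 27), (6, 10, 6, t, 4, 10, 37), (6, 10, 6, t, 40, 3, 2), (6, 10, 6, t, 40, 3, 22), (6, 10, 6, t, 40, 3, 27), (6, 10, 6, t, 40, 3, 37), (6, 17, 19, s, 18, 31, 2), (6, 17, 19, s, 18, 31, 22), (6, 17, 19, s, 18, 31, 27), (6, 17, 19, s, 18, 31, 37), (6, 17, 19, s, 19, 24, 2), (6, 17, 19, s, 19, 24, 22), (6, 17, 19, s, 19, 24, 27), (6, 17, 19, s, 19, 24, 37), (6, 17, 19, s, 3, 1, 2), (6, 17, 19, s, 3, 1, 22), (6, 17, 19, s, 3, 1, 27), (6, 17, 19, s, 3, 1, 37), (6, 17, 19, s, 4, 10, 2), (6, 17, 19, s, 4, 10, 22), (6, 17, 19, s, 4, 10, 27), (6, 17, 19, s, 4, 10, 37), (6, 17, 19, s, 40, 3, 2), (6, 17, 19, s, 40, 3, 22), (6, 17, 19, s, 40, 3, 27), (6, 17, 19, s, 40, 3, 37), (6, 19, 28, b, 18, 31, 2), (6, 19, 28, b, 18, 31, 22), (6, 19, 28, b, 18, 31, 27), (6, 19, 28, b, 18, 31, 37), (6, 19, 28, b, 19, 24, 2), (6, 19, 28, b, 19, 24, 22), (6, 19, 28, b, 19, 24, 27), (6, 19, 28, b, 19, 24, 37), (6, 19, 28, b, 3, 1, 2), (6, 19, 28, b, 3, 1, 22), (6, 19, 28, b, 3, 1, 27), (6, 19, 28, b, 3, 1, 37), (6, 19, 28, b, 4, 10, 2), (6, 19, 28, b, 4, 10, 22), (6, 19, 28, b, 4, 10, 27), (6, 19, 28, b, 4, 10, 37), (6, 19, 28, b, 40, 3, 2), (6, 19, 28, b, 40, 3, 22), (6, 19, 28, b, 40, 3, 27), (6, 19, 28, b, 40, 3, 37)}
Selection B > 6: {(6, 10, 6, t, 18, 31, 22), (6, 10, 6, t, 18, 31, 27), (6, 10, 6, t, 18, 31, 37), (6, 10, 6, t, 19, 24, 22), (6, 10, 6, t, 19, 24, 27), (6, 10, 6, t, 19, 24, 37), (6, 10, 6, t, 3, 1, 22), (6, 10, 6, t, 3, 1, 27), (6, 10, 6, t, 3, 1, 37), (6, 10, 6, t, 4, 10, 22), (6, 10, 6, t, 4, 10, 27), (6, 10, 6, t, 4, 10, 37), (6, 10, 6, t, 40, 3, 22), (6, 10, 6, t, 40, 3, 27), (6, 10, 6, t, 40, 3, 37), (6, 17, 19, s, 18, 31, 22), (6, 17, 19, s, 18, 31, 27), (6, 17, 19, s, 18, 31, 37), (6, 17, 19, s, 19, 24, 22), (6, 17, 19, s, 19, 24, 27), (6, 17, 19, s, 19, 24, 37), (6, 17, 19, s, 3, 1, 22), (6, 17, 19, s, 3, 1, 27), (6, 17, 19, s, 3, 1, 37), (6, 17, 19, s, 4, 10, 22), (6, 17, 19, s, 4, 10, 27), (6, 17, 19, s, 4, 10, 37), (6, 17, 19, s, 40, 3, 22), (6, 17, 19, s, 40, 3, 27), (6, 17, 19, s, 40, 3, 37), (6, 19, 28, b, 18, 31, 22), (6, 19, 28, b, 18, 31, 27), (6, 19, 28, b, 18, 31, 37), (6, 19, 28, b, 19, 24, 22), (6, 19, 28, b, 19, 24, 27), (6, 19, 28, b, 19, 24, 37), (6, 19, 28, b, 3, 1, 22), (6, 19, 28, b, 3, 1, 27), (6, 19, 28, b, 3, 1, 37), (6, 19, 28, b, 4, 10, 22), (6, 19, 28, b, 4, 10, 27), (6, 19, 28, b, 4, 10, 37), (6, 19, 28, b, 40, 3, 22), (6, 19, 28, b, 40, 3, 27), (6, 19, 28, b, 40, 3, 37)}
π_{A, D} gives {(18, 6), (19, 6), (3, 6), (4, 6), (40, 6)} (40 duplicate(s) eliminated).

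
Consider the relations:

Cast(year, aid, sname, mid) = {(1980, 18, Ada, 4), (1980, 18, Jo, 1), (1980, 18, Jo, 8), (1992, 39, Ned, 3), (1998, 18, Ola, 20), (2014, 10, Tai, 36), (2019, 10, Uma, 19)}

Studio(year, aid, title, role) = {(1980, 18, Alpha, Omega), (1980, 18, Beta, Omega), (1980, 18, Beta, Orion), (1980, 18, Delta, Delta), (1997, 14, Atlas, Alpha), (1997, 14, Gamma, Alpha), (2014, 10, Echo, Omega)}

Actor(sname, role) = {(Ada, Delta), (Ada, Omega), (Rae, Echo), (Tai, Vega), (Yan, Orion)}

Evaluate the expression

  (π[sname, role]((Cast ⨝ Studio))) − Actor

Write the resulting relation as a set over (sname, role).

{(Ada, Orion), (Jo, Delta), (Jo, Omega), (Jo, Orion), (Tai, Omega)}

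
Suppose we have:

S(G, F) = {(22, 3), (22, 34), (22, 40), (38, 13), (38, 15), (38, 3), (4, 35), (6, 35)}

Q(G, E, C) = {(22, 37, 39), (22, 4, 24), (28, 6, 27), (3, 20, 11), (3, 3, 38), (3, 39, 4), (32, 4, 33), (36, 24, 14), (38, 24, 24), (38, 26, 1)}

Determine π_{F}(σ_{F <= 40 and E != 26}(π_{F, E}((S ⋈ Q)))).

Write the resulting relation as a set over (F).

Natural join on G: {(22, 3, 37, 39), (22, 3, 4, 24), (22, 34, 37, 39), (22, 34, 4, 24), (22, 40, 37, 39), (22, 40, 4, 24), (38, 13, 24, 24), (38, 13, 26, 1), (38, 15, 24, 24), (38, 15, 26, 1), (38, 3, 24, 24), (38, 3, 26, 1)}
π_{F, E} gives {(13, 24), (13, 26), (15, 24), (15, 26), (3, 24), (3, 26), (3, 37), (3, 4), (34, 37), (34, 4), (40, 37), (40, 4)}.
Selection F <= 40 and E != 26: {(13, 24), (15, 24), (3, 24), (3, 37), (3, 4), (34, 37), (34, 4), (40, 37), (40, 4)}
π_{F} gives {13, 15, 3, 34, 40} (4 duplicate(s) eliminated).

{13, 15, 3, 34, 40}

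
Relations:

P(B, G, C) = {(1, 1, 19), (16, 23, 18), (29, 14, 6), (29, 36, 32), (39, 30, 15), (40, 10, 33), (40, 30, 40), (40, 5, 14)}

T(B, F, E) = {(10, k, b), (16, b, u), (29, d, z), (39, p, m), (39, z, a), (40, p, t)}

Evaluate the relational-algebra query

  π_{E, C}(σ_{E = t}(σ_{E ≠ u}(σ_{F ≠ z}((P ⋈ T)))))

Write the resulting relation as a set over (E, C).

{(t, 14), (t, 33), (t, 40)}

Joining P and T on B yields {(16, 23, 18, b, u), (29, 14, 6, d, z), (29, 36, 32, d, z), (39, 30, 15, p, m), (39, 30, 15, z, a), (40, 10, 33, p, t), (40, 30, 40, p, t), (40, 5, 14, p, t)}.
Selection F ≠ z: {(16, 23, 18, b, u), (29, 14, 6, d, z), (29, 36, 32, d, z), (39, 30, 15, p, m), (40, 10, 33, p, t), (40, 30, 40, p, t), (40, 5, 14, p, t)}
Selection E ≠ u: {(29, 14, 6, d, z), (29, 36, 32, d, z), (39, 30, 15, p, m), (40, 10, 33, p, t), (40, 30, 40, p, t), (40, 5, 14, p, t)}
Selection E = t: {(40, 10, 33, p, t), (40, 30, 40, p, t), (40, 5, 14, p, t)}
π[E, C]: project onto (E, C) → {(t, 14), (t, 33), (t, 40)}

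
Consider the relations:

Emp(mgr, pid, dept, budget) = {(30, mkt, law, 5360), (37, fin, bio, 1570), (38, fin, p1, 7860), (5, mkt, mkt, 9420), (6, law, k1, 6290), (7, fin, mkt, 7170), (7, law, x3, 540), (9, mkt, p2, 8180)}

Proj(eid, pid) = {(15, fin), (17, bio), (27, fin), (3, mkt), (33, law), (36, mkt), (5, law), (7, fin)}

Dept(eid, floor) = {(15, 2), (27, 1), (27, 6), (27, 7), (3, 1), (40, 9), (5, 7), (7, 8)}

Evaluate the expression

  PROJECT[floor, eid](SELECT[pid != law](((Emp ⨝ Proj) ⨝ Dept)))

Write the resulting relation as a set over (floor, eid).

{(1, 27), (1, 3), (2, 15), (6, 27), (7, 27), (8, 7)}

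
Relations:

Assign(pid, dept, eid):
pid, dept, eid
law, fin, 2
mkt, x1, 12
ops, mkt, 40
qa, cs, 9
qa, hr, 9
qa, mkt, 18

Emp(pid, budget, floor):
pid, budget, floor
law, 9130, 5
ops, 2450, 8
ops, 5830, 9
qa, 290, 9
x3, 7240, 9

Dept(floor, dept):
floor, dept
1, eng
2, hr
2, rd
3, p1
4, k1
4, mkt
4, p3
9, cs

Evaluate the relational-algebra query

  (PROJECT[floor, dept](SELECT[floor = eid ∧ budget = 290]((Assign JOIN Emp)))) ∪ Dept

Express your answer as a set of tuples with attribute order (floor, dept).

{(1, eng), (2, hr), (2, rd), (3, p1), (4, k1), (4, mkt), (4, p3), (9, cs), (9, hr)}

Assign ⋈ Emp (natural join on pid): {(law, fin, 2, 9130, 5), (ops, mkt, 40, 2450, 8), (ops, mkt, 40, 5830, 9), (qa, cs, 9, 290, 9), (qa, hr, 9, 290, 9), (qa, mkt, 18, 290, 9)}
σ[floor = eid ∧ budget = 290]: keep tuples satisfying floor = eid ∧ budget = 290 → {(qa, cs, 9, 290, 9), (qa, hr, 9, 290, 9)}
Keep only column(s) floor, dept: {(9, cs), (9, hr)}
Taking the union: {(1, eng), (2, hr), (2, rd), (3, p1), (4, k1), (4, mkt), (4, p3), (9, cs), (9, hr)}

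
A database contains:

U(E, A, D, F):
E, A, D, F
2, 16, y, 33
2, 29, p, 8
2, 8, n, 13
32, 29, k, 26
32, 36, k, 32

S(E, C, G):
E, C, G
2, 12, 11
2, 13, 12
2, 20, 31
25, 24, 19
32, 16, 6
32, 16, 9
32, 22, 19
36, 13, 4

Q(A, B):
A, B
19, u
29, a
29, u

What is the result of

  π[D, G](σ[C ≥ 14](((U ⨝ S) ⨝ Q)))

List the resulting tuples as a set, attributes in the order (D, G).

U ⋈ S (natural join on E): {(2, 16, y, 33, 12, 11), (2, 16, y, 33, 13, 12), (2, 16, y, 33, 20, 31), (2, 29, p, 8, 12, 11), (2, 29, p, 8, 13, 12), (2, 29, p, 8, 20, 31), (2, 8, n, 13, 12, 11), (2, 8, n, 13, 13, 12), (2, 8, n, 13, 20, 31), (32, 29, k, 26, 16, 6), (32, 29, k, 26, 16, 9), (32, 29, k, 26, 22, 19), (32, 36, k, 32, 16, 6), (32, 36, k, 32, 16, 9), (32, 36, k, 32, 22, 19)}
(U ⨝ S) ⋈ Q (natural join on A): {(2, 29, p, 8, 12, 11, a), (2, 29, p, 8, 12, 11, u), (2, 29, p, 8, 13, 12, a), (2, 29, p, 8, 13, 12, u), (2, 29, p, 8, 20, 31, a), (2, 29, p, 8, 20, 31, u), (32, 29, k, 26, 16, 6, a), (32, 29, k, 26, 16, 6, u), (32, 29, k, 26, 16, 9, a), (32, 29, k, 26, 16, 9, u), (32, 29, k, 26, 22, 19, a), (32, 29, k, 26, 22, 19, u)}
σ[C ≥ 14]: keep tuples satisfying C ≥ 14 → {(2, 29, p, 8, 20, 31, a), (2, 29, p, 8, 20, 31, u), (32, 29, k, 26, 16, 6, a), (32, 29, k, 26, 16, 6, u), (32, 29, k, 26, 16, 9, a), (32, 29, k, 26, 16, 9, u), (32, 29, k, 26, 22, 19, a), (32, 29, k, 26, 22, 19, u)}
π[D, G]: project onto (D, G) (4 duplicate(s) eliminated) → {(k, 19), (k, 6), (k, 9), (p, 31)}

{(k, 19), (k, 6), (k, 9), (p, 31)}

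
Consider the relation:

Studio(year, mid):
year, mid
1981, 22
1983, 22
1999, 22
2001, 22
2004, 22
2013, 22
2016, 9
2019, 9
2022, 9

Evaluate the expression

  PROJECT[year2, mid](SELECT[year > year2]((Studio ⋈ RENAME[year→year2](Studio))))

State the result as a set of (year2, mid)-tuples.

ρ[year→year2]: schema becomes (year2, mid); tuples unchanged.
Studio ⋈ RENAME[year→year2](Studio) (natural join on mid): {(1981, 22, 1981), (1981, 22, 1983), (1981, 22, 1999), (1981, 22, 2001), (1981, 22, 2004), (1981, 22, 2013), (1983, 22, 1981), (1983, 22, 1983), (1983, 22, 1999), (1983, 22, 2001), (1983, 22, 2004), (1983, 22, 2013), (1999, 22, 1981), (1999, 22, 1983), (1999, 22, 1999), (1999, 22, 2001), (1999, 22, 2004), (1999, 22, 2013), (2001, 22, 1981), (2001, 22, 1983), (2001, 22, 1999), (2001, 22, 2001), (2001, 22, 2004), (2001, 22, 2013), (2004, 22, 1981), (2004, 22, 1983), (2004, 22, 1999), (2004, 22, 2001), (2004, 22, 2004), (2004, 22, 2013), (2013, 22, 1981), (2013, 22, 1983), (2013, 22, 1999), (2013, 22, 2001), (2013, 22, 2004), (2013, 22, 2013), (2016, 9, 2016), (2016, 9, 2019), (2016, 9, 2022), (2019, 9, 2016), (2019, 9, 2019), (2019, 9, 2022), (2022, 9, 2016), (2022, 9, 2019), (2022, 9, 2022)}
Selection year > year2: {(1983, 22, 1981), (1999, 22, 1981), (1999, 22, 1983), (2001, 22, 1981), (2001, 22, 1983), (2001, 22, 1999), (2004, 22, 1981), (2004, 22, 1983), (2004, 22, 1999), (2004, 22, 2001), (2013, 22, 1981), (2013, 22, 1983), (2013, 22, 1999), (2013, 22, 2001), (2013, 22, 2004), (2019, 9, 2016), (2022, 9, 2016), (2022, 9, 2019)}
π[year2, mid]: project onto (year2, mid) (11 duplicate(s) eliminated) → {(1981, 22), (1983, 22), (1999, 22), (2001, 22), (2004, 22), (2016, 9), (2019, 9)}

{(1981, 22), (1983, 22), (1999, 22), (2001, 22), (2004, 22), (2016, 9), (2019, 9)}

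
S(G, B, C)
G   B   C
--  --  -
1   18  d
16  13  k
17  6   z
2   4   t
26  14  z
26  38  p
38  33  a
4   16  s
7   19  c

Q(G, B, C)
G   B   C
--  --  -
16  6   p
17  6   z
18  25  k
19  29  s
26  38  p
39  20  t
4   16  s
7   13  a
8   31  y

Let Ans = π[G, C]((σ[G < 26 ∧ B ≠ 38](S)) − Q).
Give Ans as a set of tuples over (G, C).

{(1, d), (16, k), (2, t), (7, c)}

Filtering on G < 26 ∧ B ≠ 38 leaves {(1, 18, d), (16, 13, k), (17, 6, z), (2, 4, t), (4, 16, s), (7, 19, c)}.
Difference: {(1, 18, d), (16, 13, k), (17, 6, z), (2, 4, t), (4, 16, s), (7, 19, c)} with {(16, 6, p), (17, 6, z), (18, 25, k), (19, 29, s), (26, 38, p), (39, 20, t), (4, 16, s), (7, 13, a), (8, 31, y)} → {(1, 18, d), (16, 13, k), (2, 4, t), (7, 19, c)}
π[G, C]: project onto (G, C) → {(1, d), (16, k), (2, t), (7, c)}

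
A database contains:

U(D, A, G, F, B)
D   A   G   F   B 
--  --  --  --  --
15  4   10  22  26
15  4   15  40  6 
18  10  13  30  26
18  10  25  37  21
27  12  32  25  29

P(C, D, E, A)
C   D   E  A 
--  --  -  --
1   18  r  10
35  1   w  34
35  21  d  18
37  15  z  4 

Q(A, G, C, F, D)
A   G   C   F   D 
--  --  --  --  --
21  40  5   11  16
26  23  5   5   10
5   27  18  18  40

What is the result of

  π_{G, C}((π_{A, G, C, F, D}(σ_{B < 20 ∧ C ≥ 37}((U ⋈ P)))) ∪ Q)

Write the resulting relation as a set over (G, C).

{(15, 37), (23, 5), (27, 18), (40, 5)}

Natural join on D, A: {(15, 4, 10, 22, 26, 37, z), (15, 4, 15, 40, 6, 37, z), (18, 10, 13, 30, 26, 1, r), (18, 10, 25, 37, 21, 1, r)}
Filtering on B < 20 ∧ C ≥ 37 leaves {(15, 4, 15, 40, 6, 37, z)}.
Projecting to A, G, C, F, D: {(4, 15, 37, 40, 15)}
Set union of the two operands is {(21, 40, 5, 11, 16), (26, 23, 5, 5, 10), (4, 15, 37, 40, 15), (5, 27, 18, 18, 40)}.
Projecting to G, C: {(15, 37), (23, 5), (27, 18), (40, 5)}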